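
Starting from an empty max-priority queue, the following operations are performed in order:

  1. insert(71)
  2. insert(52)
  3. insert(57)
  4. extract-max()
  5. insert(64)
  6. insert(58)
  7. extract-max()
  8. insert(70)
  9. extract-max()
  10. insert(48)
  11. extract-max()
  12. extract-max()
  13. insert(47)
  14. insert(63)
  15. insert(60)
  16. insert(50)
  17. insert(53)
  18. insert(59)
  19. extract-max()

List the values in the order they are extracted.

[71, 64, 70, 58, 57, 63]

insert 71 → {71}
insert 52 → {71, 52}
insert 57 → {71, 57, 52}
extract-max → 71; now {57, 52}
insert 64 → {64, 57, 52}
insert 58 → {64, 58, 57, 52}
extract-max → 64; now {58, 57, 52}
insert 70 → {70, 58, 57, 52}
extract-max → 70; now {58, 57, 52}
insert 48 → {58, 57, 52, 48}
extract-max → 58; now {57, 52, 48}
extract-max → 57; now {52, 48}
insert 47 → {52, 48, 47}
insert 63 → {63, 52, 48, 47}
insert 60 → {63, 60, 52, 48, 47}
insert 50 → {63, 60, 52, 50, 48, 47}
insert 53 → {63, 60, 53, 52, 50, 48, 47}
insert 59 → {63, 60, 59, 53, 52, 50, 48, 47}
extract-max → 63; now {60, 59, 53, 52, 50, 48, 47}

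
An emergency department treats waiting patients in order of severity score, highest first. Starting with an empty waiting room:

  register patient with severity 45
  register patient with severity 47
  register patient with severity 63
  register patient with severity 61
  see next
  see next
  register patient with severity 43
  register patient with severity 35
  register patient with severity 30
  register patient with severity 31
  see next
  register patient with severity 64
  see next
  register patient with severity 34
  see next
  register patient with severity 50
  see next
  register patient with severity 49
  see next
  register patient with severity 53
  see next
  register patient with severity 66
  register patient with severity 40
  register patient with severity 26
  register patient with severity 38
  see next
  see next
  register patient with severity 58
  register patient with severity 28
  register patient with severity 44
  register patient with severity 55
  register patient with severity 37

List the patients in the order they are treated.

63, 61, 47, 64, 45, 50, 49, 53, 66, 43

insert 45 → {45}
insert 47 → {47, 45}
insert 63 → {63, 47, 45}
insert 61 → {63, 61, 47, 45}
see next → 63; now {61, 47, 45}
see next → 61; now {47, 45}
insert 43 → {47, 45, 43}
insert 35 → {47, 45, 43, 35}
insert 30 → {47, 45, 43, 35, 30}
insert 31 → {47, 45, 43, 35, 31, 30}
see next → 47; now {45, 43, 35, 31, 30}
insert 64 → {64, 45, 43, 35, 31, 30}
see next → 64; now {45, 43, 35, 31, 30}
insert 34 → {45, 43, 35, 34, 31, 30}
see next → 45; now {43, 35, 34, 31, 30}
insert 50 → {50, 43, 35, 34, 31, 30}
see next → 50; now {43, 35, 34, 31, 30}
insert 49 → {49, 43, 35, 34, 31, 30}
see next → 49; now {43, 35, 34, 31, 30}
insert 53 → {53, 43, 35, 34, 31, 30}
see next → 53; now {43, 35, 34, 31, 30}
insert 66 → {66, 43, 35, 34, 31, 30}
insert 40 → {66, 43, 40, 35, 34, 31, 30}
insert 26 → {66, 43, 40, 35, 34, 31, 30, 26}
insert 38 → {66, 43, 40, 38, 35, 34, 31, 30, 26}
see next → 66; now {43, 40, 38, 35, 34, 31, 30, 26}
see next → 43; now {40, 38, 35, 34, 31, 30, 26}
insert 58 → {58, 40, 38, 35, 34, 31, 30, 26}
insert 28 → {58, 40, 38, 35, 34, 31, 30, 28, 26}
insert 44 → {58, 44, 40, 38, 35, 34, 31, 30, 28, 26}
insert 55 → {58, 55, 44, 40, 38, 35, 34, 31, 30, 28, 26}
insert 37 → {58, 55, 44, 40, 38, 37, 35, 34, 31, 30, 28, 26}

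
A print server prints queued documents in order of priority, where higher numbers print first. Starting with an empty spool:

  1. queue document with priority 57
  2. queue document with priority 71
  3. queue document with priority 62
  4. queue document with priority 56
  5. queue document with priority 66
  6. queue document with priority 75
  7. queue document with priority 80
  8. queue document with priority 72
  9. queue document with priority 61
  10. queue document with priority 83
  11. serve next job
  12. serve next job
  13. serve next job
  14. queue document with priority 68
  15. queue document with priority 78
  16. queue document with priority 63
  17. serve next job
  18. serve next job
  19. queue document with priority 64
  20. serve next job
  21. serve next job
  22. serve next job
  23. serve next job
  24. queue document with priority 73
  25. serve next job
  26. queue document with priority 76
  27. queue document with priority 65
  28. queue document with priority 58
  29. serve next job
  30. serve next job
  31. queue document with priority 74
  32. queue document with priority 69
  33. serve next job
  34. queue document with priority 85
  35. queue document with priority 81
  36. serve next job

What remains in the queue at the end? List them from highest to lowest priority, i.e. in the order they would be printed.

insert 57 → {57}
insert 71 → {71, 57}
insert 62 → {71, 62, 57}
insert 56 → {71, 62, 57, 56}
insert 66 → {71, 66, 62, 57, 56}
insert 75 → {75, 71, 66, 62, 57, 56}
insert 80 → {80, 75, 71, 66, 62, 57, 56}
insert 72 → {80, 75, 72, 71, 66, 62, 57, 56}
insert 61 → {80, 75, 72, 71, 66, 62, 61, 57, 56}
insert 83 → {83, 80, 75, 72, 71, 66, 62, 61, 57, 56}
serve next job → 83; now {80, 75, 72, 71, 66, 62, 61, 57, 56}
serve next job → 80; now {75, 72, 71, 66, 62, 61, 57, 56}
serve next job → 75; now {72, 71, 66, 62, 61, 57, 56}
insert 68 → {72, 71, 68, 66, 62, 61, 57, 56}
insert 78 → {78, 72, 71, 68, 66, 62, 61, 57, 56}
insert 63 → {78, 72, 71, 68, 66, 63, 62, 61, 57, 56}
serve next job → 78; now {72, 71, 68, 66, 63, 62, 61, 57, 56}
serve next job → 72; now {71, 68, 66, 63, 62, 61, 57, 56}
insert 64 → {71, 68, 66, 64, 63, 62, 61, 57, 56}
serve next job → 71; now {68, 66, 64, 63, 62, 61, 57, 56}
serve next job → 68; now {66, 64, 63, 62, 61, 57, 56}
serve next job → 66; now {64, 63, 62, 61, 57, 56}
serve next job → 64; now {63, 62, 61, 57, 56}
insert 73 → {73, 63, 62, 61, 57, 56}
serve next job → 73; now {63, 62, 61, 57, 56}
insert 76 → {76, 63, 62, 61, 57, 56}
insert 65 → {76, 65, 63, 62, 61, 57, 56}
insert 58 → {76, 65, 63, 62, 61, 58, 57, 56}
serve next job → 76; now {65, 63, 62, 61, 58, 57, 56}
serve next job → 65; now {63, 62, 61, 58, 57, 56}
insert 74 → {74, 63, 62, 61, 58, 57, 56}
insert 69 → {74, 69, 63, 62, 61, 58, 57, 56}
serve next job → 74; now {69, 63, 62, 61, 58, 57, 56}
insert 85 → {85, 69, 63, 62, 61, 58, 57, 56}
insert 81 → {85, 81, 69, 63, 62, 61, 58, 57, 56}
serve next job → 85; now {81, 69, 63, 62, 61, 58, 57, 56}

[81, 69, 63, 62, 61, 58, 57, 56]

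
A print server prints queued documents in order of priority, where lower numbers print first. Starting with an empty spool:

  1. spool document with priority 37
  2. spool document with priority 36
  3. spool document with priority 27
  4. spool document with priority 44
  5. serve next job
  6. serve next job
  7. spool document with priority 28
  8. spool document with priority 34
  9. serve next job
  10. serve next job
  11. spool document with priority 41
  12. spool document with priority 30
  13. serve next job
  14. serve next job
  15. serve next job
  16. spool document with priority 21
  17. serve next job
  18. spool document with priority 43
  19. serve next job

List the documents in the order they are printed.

27 → 36 → 28 → 34 → 30 → 37 → 41 → 21 → 43

insert 37 → {37}
insert 36 → {36, 37}
insert 27 → {27, 36, 37}
insert 44 → {27, 36, 37, 44}
serve next job → 27; now {36, 37, 44}
serve next job → 36; now {37, 44}
insert 28 → {28, 37, 44}
insert 34 → {28, 34, 37, 44}
serve next job → 28; now {34, 37, 44}
serve next job → 34; now {37, 44}
insert 41 → {37, 41, 44}
insert 30 → {30, 37, 41, 44}
serve next job → 30; now {37, 41, 44}
serve next job → 37; now {41, 44}
serve next job → 41; now {44}
insert 21 → {21, 44}
serve next job → 21; now {44}
insert 43 → {43, 44}
serve next job → 43; now {44}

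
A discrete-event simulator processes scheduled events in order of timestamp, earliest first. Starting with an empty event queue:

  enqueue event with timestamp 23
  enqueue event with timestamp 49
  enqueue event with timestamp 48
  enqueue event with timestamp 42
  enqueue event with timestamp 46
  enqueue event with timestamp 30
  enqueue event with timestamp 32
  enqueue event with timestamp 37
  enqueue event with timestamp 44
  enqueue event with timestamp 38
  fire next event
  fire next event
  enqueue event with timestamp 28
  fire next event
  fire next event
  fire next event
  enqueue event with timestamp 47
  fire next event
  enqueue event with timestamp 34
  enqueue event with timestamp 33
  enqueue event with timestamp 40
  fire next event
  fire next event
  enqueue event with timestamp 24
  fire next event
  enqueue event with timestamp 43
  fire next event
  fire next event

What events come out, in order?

23 → 30 → 28 → 32 → 37 → 38 → 33 → 34 → 24 → 40 → 42

insert 23 → {23}
insert 49 → {23, 49}
insert 48 → {23, 48, 49}
insert 42 → {23, 42, 48, 49}
insert 46 → {23, 42, 46, 48, 49}
insert 30 → {23, 30, 42, 46, 48, 49}
insert 32 → {23, 30, 32, 42, 46, 48, 49}
insert 37 → {23, 30, 32, 37, 42, 46, 48, 49}
insert 44 → {23, 30, 32, 37, 42, 44, 46, 48, 49}
insert 38 → {23, 30, 32, 37, 38, 42, 44, 46, 48, 49}
fire next event → 23; now {30, 32, 37, 38, 42, 44, 46, 48, 49}
fire next event → 30; now {32, 37, 38, 42, 44, 46, 48, 49}
insert 28 → {28, 32, 37, 38, 42, 44, 46, 48, 49}
fire next event → 28; now {32, 37, 38, 42, 44, 46, 48, 49}
fire next event → 32; now {37, 38, 42, 44, 46, 48, 49}
fire next event → 37; now {38, 42, 44, 46, 48, 49}
insert 47 → {38, 42, 44, 46, 47, 48, 49}
fire next event → 38; now {42, 44, 46, 47, 48, 49}
insert 34 → {34, 42, 44, 46, 47, 48, 49}
insert 33 → {33, 34, 42, 44, 46, 47, 48, 49}
insert 40 → {33, 34, 40, 42, 44, 46, 47, 48, 49}
fire next event → 33; now {34, 40, 42, 44, 46, 47, 48, 49}
fire next event → 34; now {40, 42, 44, 46, 47, 48, 49}
insert 24 → {24, 40, 42, 44, 46, 47, 48, 49}
fire next event → 24; now {40, 42, 44, 46, 47, 48, 49}
insert 43 → {40, 42, 43, 44, 46, 47, 48, 49}
fire next event → 40; now {42, 43, 44, 46, 47, 48, 49}
fire next event → 42; now {43, 44, 46, 47, 48, 49}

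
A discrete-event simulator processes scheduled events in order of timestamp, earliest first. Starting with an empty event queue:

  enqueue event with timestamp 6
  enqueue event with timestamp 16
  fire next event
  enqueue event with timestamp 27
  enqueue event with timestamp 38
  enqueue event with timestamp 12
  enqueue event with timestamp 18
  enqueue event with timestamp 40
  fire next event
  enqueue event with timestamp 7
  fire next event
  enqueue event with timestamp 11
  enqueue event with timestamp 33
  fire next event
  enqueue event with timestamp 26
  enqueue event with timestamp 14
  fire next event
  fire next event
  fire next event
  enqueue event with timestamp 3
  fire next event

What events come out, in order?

[6, 12, 7, 11, 14, 16, 18, 3]

insert 6 → {6}
insert 16 → {6, 16}
fire next event → 6; now {16}
insert 27 → {16, 27}
insert 38 → {16, 27, 38}
insert 12 → {12, 16, 27, 38}
insert 18 → {12, 16, 18, 27, 38}
insert 40 → {12, 16, 18, 27, 38, 40}
fire next event → 12; now {16, 18, 27, 38, 40}
insert 7 → {7, 16, 18, 27, 38, 40}
fire next event → 7; now {16, 18, 27, 38, 40}
insert 11 → {11, 16, 18, 27, 38, 40}
insert 33 → {11, 16, 18, 27, 33, 38, 40}
fire next event → 11; now {16, 18, 27, 33, 38, 40}
insert 26 → {16, 18, 26, 27, 33, 38, 40}
insert 14 → {14, 16, 18, 26, 27, 33, 38, 40}
fire next event → 14; now {16, 18, 26, 27, 33, 38, 40}
fire next event → 16; now {18, 26, 27, 33, 38, 40}
fire next event → 18; now {26, 27, 33, 38, 40}
insert 3 → {3, 26, 27, 33, 38, 40}
fire next event → 3; now {26, 27, 33, 38, 40}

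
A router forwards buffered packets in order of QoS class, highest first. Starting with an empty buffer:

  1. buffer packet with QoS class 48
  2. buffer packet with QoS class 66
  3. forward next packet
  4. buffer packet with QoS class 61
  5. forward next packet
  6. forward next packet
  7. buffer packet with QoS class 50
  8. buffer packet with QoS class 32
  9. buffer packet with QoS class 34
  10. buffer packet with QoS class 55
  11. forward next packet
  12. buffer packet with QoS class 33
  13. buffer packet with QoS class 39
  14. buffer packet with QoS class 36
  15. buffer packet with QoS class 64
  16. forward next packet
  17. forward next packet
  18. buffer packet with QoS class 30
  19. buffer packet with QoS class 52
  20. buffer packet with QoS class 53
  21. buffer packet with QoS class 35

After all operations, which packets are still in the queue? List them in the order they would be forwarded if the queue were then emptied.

insert 48 → {48}
insert 66 → {66, 48}
forward next packet → 66; now {48}
insert 61 → {61, 48}
forward next packet → 61; now {48}
forward next packet → 48; now {}
insert 50 → {50}
insert 32 → {50, 32}
insert 34 → {50, 34, 32}
insert 55 → {55, 50, 34, 32}
forward next packet → 55; now {50, 34, 32}
insert 33 → {50, 34, 33, 32}
insert 39 → {50, 39, 34, 33, 32}
insert 36 → {50, 39, 36, 34, 33, 32}
insert 64 → {64, 50, 39, 36, 34, 33, 32}
forward next packet → 64; now {50, 39, 36, 34, 33, 32}
forward next packet → 50; now {39, 36, 34, 33, 32}
insert 30 → {39, 36, 34, 33, 32, 30}
insert 52 → {52, 39, 36, 34, 33, 32, 30}
insert 53 → {53, 52, 39, 36, 34, 33, 32, 30}
insert 35 → {53, 52, 39, 36, 35, 34, 33, 32, 30}

53 → 52 → 39 → 36 → 35 → 34 → 33 → 32 → 30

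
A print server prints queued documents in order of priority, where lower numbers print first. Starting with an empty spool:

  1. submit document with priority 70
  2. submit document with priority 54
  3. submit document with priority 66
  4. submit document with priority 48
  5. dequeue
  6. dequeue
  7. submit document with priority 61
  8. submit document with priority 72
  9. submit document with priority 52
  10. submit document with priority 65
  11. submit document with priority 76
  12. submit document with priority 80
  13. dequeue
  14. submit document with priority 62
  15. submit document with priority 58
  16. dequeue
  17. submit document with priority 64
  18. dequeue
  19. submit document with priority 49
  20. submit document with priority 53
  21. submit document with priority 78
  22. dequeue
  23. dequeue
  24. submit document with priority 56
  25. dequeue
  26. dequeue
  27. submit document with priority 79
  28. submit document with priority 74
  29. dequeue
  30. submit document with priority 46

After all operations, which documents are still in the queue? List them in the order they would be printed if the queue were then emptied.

insert 70 → {70}
insert 54 → {54, 70}
insert 66 → {54, 66, 70}
insert 48 → {48, 54, 66, 70}
dequeue → 48; now {54, 66, 70}
dequeue → 54; now {66, 70}
insert 61 → {61, 66, 70}
insert 72 → {61, 66, 70, 72}
insert 52 → {52, 61, 66, 70, 72}
insert 65 → {52, 61, 65, 66, 70, 72}
insert 76 → {52, 61, 65, 66, 70, 72, 76}
insert 80 → {52, 61, 65, 66, 70, 72, 76, 80}
dequeue → 52; now {61, 65, 66, 70, 72, 76, 80}
insert 62 → {61, 62, 65, 66, 70, 72, 76, 80}
insert 58 → {58, 61, 62, 65, 66, 70, 72, 76, 80}
dequeue → 58; now {61, 62, 65, 66, 70, 72, 76, 80}
insert 64 → {61, 62, 64, 65, 66, 70, 72, 76, 80}
dequeue → 61; now {62, 64, 65, 66, 70, 72, 76, 80}
insert 49 → {49, 62, 64, 65, 66, 70, 72, 76, 80}
insert 53 → {49, 53, 62, 64, 65, 66, 70, 72, 76, 80}
insert 78 → {49, 53, 62, 64, 65, 66, 70, 72, 76, 78, 80}
dequeue → 49; now {53, 62, 64, 65, 66, 70, 72, 76, 78, 80}
dequeue → 53; now {62, 64, 65, 66, 70, 72, 76, 78, 80}
insert 56 → {56, 62, 64, 65, 66, 70, 72, 76, 78, 80}
dequeue → 56; now {62, 64, 65, 66, 70, 72, 76, 78, 80}
dequeue → 62; now {64, 65, 66, 70, 72, 76, 78, 80}
insert 79 → {64, 65, 66, 70, 72, 76, 78, 79, 80}
insert 74 → {64, 65, 66, 70, 72, 74, 76, 78, 79, 80}
dequeue → 64; now {65, 66, 70, 72, 74, 76, 78, 79, 80}
insert 46 → {46, 65, 66, 70, 72, 74, 76, 78, 79, 80}

46 → 65 → 66 → 70 → 72 → 74 → 76 → 78 → 79 → 80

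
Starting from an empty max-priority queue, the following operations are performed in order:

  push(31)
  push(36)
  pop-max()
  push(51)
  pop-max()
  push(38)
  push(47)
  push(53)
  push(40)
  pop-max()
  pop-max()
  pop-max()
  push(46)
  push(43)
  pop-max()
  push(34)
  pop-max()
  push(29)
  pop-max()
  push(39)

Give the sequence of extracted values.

36 → 51 → 53 → 47 → 40 → 46 → 43 → 38

insert 31 → {31}
insert 36 → {36, 31}
pop-max → 36; now {31}
insert 51 → {51, 31}
pop-max → 51; now {31}
insert 38 → {38, 31}
insert 47 → {47, 38, 31}
insert 53 → {53, 47, 38, 31}
insert 40 → {53, 47, 40, 38, 31}
pop-max → 53; now {47, 40, 38, 31}
pop-max → 47; now {40, 38, 31}
pop-max → 40; now {38, 31}
insert 46 → {46, 38, 31}
insert 43 → {46, 43, 38, 31}
pop-max → 46; now {43, 38, 31}
insert 34 → {43, 38, 34, 31}
pop-max → 43; now {38, 34, 31}
insert 29 → {38, 34, 31, 29}
pop-max → 38; now {34, 31, 29}
insert 39 → {39, 34, 31, 29}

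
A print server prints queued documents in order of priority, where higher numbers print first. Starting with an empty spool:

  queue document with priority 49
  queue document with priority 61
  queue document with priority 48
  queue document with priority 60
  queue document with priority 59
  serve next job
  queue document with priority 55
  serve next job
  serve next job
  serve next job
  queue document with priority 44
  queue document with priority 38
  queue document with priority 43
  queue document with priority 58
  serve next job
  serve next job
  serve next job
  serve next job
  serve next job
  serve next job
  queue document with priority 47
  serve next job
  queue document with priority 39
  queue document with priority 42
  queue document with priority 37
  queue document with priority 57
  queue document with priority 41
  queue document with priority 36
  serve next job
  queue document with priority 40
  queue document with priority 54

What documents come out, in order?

[61, 60, 59, 55, 58, 49, 48, 44, 43, 38, 47, 57]

insert 49 → {49}
insert 61 → {61, 49}
insert 48 → {61, 49, 48}
insert 60 → {61, 60, 49, 48}
insert 59 → {61, 60, 59, 49, 48}
serve next job → 61; now {60, 59, 49, 48}
insert 55 → {60, 59, 55, 49, 48}
serve next job → 60; now {59, 55, 49, 48}
serve next job → 59; now {55, 49, 48}
serve next job → 55; now {49, 48}
insert 44 → {49, 48, 44}
insert 38 → {49, 48, 44, 38}
insert 43 → {49, 48, 44, 43, 38}
insert 58 → {58, 49, 48, 44, 43, 38}
serve next job → 58; now {49, 48, 44, 43, 38}
serve next job → 49; now {48, 44, 43, 38}
serve next job → 48; now {44, 43, 38}
serve next job → 44; now {43, 38}
serve next job → 43; now {38}
serve next job → 38; now {}
insert 47 → {47}
serve next job → 47; now {}
insert 39 → {39}
insert 42 → {42, 39}
insert 37 → {42, 39, 37}
insert 57 → {57, 42, 39, 37}
insert 41 → {57, 42, 41, 39, 37}
insert 36 → {57, 42, 41, 39, 37, 36}
serve next job → 57; now {42, 41, 39, 37, 36}
insert 40 → {42, 41, 40, 39, 37, 36}
insert 54 → {54, 42, 41, 40, 39, 37, 36}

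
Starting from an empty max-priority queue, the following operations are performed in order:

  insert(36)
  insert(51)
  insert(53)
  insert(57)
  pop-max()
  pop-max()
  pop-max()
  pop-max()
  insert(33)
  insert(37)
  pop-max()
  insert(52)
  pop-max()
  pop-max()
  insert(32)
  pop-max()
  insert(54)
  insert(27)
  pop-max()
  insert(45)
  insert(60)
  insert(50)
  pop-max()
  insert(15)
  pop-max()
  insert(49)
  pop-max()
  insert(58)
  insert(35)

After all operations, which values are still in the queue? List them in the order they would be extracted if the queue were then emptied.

[58, 45, 35, 27, 15]

insert 36 → {36}
insert 51 → {51, 36}
insert 53 → {53, 51, 36}
insert 57 → {57, 53, 51, 36}
pop-max → 57; now {53, 51, 36}
pop-max → 53; now {51, 36}
pop-max → 51; now {36}
pop-max → 36; now {}
insert 33 → {33}
insert 37 → {37, 33}
pop-max → 37; now {33}
insert 52 → {52, 33}
pop-max → 52; now {33}
pop-max → 33; now {}
insert 32 → {32}
pop-max → 32; now {}
insert 54 → {54}
insert 27 → {54, 27}
pop-max → 54; now {27}
insert 45 → {45, 27}
insert 60 → {60, 45, 27}
insert 50 → {60, 50, 45, 27}
pop-max → 60; now {50, 45, 27}
insert 15 → {50, 45, 27, 15}
pop-max → 50; now {45, 27, 15}
insert 49 → {49, 45, 27, 15}
pop-max → 49; now {45, 27, 15}
insert 58 → {58, 45, 27, 15}
insert 35 → {58, 45, 35, 27, 15}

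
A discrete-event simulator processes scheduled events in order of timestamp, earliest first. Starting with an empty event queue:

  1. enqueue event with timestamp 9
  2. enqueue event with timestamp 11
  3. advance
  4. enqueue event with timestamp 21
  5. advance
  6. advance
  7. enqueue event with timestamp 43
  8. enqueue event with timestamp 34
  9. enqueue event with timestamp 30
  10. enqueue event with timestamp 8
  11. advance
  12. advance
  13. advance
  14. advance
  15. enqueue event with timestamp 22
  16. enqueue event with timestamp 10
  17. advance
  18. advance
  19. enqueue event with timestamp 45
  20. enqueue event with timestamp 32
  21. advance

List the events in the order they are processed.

[9, 11, 21, 8, 30, 34, 43, 10, 22, 32]

insert 9 → {9}
insert 11 → {9, 11}
advance → 9; now {11}
insert 21 → {11, 21}
advance → 11; now {21}
advance → 21; now {}
insert 43 → {43}
insert 34 → {34, 43}
insert 30 → {30, 34, 43}
insert 8 → {8, 30, 34, 43}
advance → 8; now {30, 34, 43}
advance → 30; now {34, 43}
advance → 34; now {43}
advance → 43; now {}
insert 22 → {22}
insert 10 → {10, 22}
advance → 10; now {22}
advance → 22; now {}
insert 45 → {45}
insert 32 → {32, 45}
advance → 32; now {45}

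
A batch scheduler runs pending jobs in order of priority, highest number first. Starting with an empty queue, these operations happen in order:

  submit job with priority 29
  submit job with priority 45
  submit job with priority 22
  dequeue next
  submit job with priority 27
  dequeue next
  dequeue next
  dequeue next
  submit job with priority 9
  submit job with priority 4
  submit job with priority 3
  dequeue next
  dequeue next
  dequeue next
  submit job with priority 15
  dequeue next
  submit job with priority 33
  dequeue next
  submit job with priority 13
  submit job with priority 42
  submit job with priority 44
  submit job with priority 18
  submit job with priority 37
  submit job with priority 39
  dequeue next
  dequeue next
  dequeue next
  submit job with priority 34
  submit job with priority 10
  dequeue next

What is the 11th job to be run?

insert 29 → {29}
insert 45 → {45, 29}
insert 22 → {45, 29, 22}
dequeue next → 45; now {29, 22}
insert 27 → {29, 27, 22}
dequeue next → 29; now {27, 22}
dequeue next → 27; now {22}
dequeue next → 22; now {}
insert 9 → {9}
insert 4 → {9, 4}
insert 3 → {9, 4, 3}
dequeue next → 9; now {4, 3}
dequeue next → 4; now {3}
dequeue next → 3; now {}
insert 15 → {15}
dequeue next → 15; now {}
insert 33 → {33}
dequeue next → 33; now {}
insert 13 → {13}
insert 42 → {42, 13}
insert 44 → {44, 42, 13}
insert 18 → {44, 42, 18, 13}
insert 37 → {44, 42, 37, 18, 13}
insert 39 → {44, 42, 39, 37, 18, 13}
dequeue next → 44; now {42, 39, 37, 18, 13}
dequeue next → 42; now {39, 37, 18, 13}
dequeue next → 39; now {37, 18, 13}
insert 34 → {37, 34, 18, 13}
insert 10 → {37, 34, 18, 13, 10}
dequeue next → 37; now {34, 18, 13, 10}

42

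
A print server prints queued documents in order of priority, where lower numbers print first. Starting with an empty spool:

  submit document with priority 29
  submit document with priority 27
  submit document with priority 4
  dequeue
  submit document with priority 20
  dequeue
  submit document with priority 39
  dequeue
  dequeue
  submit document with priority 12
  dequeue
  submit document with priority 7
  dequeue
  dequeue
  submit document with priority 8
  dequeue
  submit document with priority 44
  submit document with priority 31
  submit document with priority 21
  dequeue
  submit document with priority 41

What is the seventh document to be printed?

insert 29 → {29}
insert 27 → {27, 29}
insert 4 → {4, 27, 29}
dequeue → 4; now {27, 29}
insert 20 → {20, 27, 29}
dequeue → 20; now {27, 29}
insert 39 → {27, 29, 39}
dequeue → 27; now {29, 39}
dequeue → 29; now {39}
insert 12 → {12, 39}
dequeue → 12; now {39}
insert 7 → {7, 39}
dequeue → 7; now {39}
dequeue → 39; now {}
insert 8 → {8}
dequeue → 8; now {}
insert 44 → {44}
insert 31 → {31, 44}
insert 21 → {21, 31, 44}
dequeue → 21; now {31, 44}
insert 41 → {31, 41, 44}

39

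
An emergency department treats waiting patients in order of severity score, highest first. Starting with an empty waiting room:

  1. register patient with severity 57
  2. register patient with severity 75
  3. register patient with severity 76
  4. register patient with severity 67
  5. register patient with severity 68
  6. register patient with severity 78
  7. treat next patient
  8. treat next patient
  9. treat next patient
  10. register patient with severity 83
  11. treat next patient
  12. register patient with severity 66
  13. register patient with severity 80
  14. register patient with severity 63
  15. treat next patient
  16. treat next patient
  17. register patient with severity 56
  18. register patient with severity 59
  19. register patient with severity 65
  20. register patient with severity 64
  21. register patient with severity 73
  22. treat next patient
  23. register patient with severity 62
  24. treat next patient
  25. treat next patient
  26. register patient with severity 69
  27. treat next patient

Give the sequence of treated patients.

insert 57 → {57}
insert 75 → {75, 57}
insert 76 → {76, 75, 57}
insert 67 → {76, 75, 67, 57}
insert 68 → {76, 75, 68, 67, 57}
insert 78 → {78, 76, 75, 68, 67, 57}
treat next patient → 78; now {76, 75, 68, 67, 57}
treat next patient → 76; now {75, 68, 67, 57}
treat next patient → 75; now {68, 67, 57}
insert 83 → {83, 68, 67, 57}
treat next patient → 83; now {68, 67, 57}
insert 66 → {68, 67, 66, 57}
insert 80 → {80, 68, 67, 66, 57}
insert 63 → {80, 68, 67, 66, 63, 57}
treat next patient → 80; now {68, 67, 66, 63, 57}
treat next patient → 68; now {67, 66, 63, 57}
insert 56 → {67, 66, 63, 57, 56}
insert 59 → {67, 66, 63, 59, 57, 56}
insert 65 → {67, 66, 65, 63, 59, 57, 56}
insert 64 → {67, 66, 65, 64, 63, 59, 57, 56}
insert 73 → {73, 67, 66, 65, 64, 63, 59, 57, 56}
treat next patient → 73; now {67, 66, 65, 64, 63, 59, 57, 56}
insert 62 → {67, 66, 65, 64, 63, 62, 59, 57, 56}
treat next patient → 67; now {66, 65, 64, 63, 62, 59, 57, 56}
treat next patient → 66; now {65, 64, 63, 62, 59, 57, 56}
insert 69 → {69, 65, 64, 63, 62, 59, 57, 56}
treat next patient → 69; now {65, 64, 63, 62, 59, 57, 56}

[78, 76, 75, 83, 80, 68, 73, 67, 66, 69]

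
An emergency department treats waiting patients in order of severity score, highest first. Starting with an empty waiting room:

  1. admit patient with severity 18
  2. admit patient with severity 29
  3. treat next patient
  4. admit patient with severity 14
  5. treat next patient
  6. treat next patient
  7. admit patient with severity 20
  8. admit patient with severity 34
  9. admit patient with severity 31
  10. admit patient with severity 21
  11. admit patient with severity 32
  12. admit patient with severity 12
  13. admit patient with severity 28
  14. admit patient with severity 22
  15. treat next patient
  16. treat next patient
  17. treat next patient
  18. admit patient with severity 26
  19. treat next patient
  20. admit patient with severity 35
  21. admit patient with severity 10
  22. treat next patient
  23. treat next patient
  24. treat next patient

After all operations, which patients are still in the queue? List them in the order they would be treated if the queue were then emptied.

21, 20, 12, 10

insert 18 → {18}
insert 29 → {29, 18}
treat next patient → 29; now {18}
insert 14 → {18, 14}
treat next patient → 18; now {14}
treat next patient → 14; now {}
insert 20 → {20}
insert 34 → {34, 20}
insert 31 → {34, 31, 20}
insert 21 → {34, 31, 21, 20}
insert 32 → {34, 32, 31, 21, 20}
insert 12 → {34, 32, 31, 21, 20, 12}
insert 28 → {34, 32, 31, 28, 21, 20, 12}
insert 22 → {34, 32, 31, 28, 22, 21, 20, 12}
treat next patient → 34; now {32, 31, 28, 22, 21, 20, 12}
treat next patient → 32; now {31, 28, 22, 21, 20, 12}
treat next patient → 31; now {28, 22, 21, 20, 12}
insert 26 → {28, 26, 22, 21, 20, 12}
treat next patient → 28; now {26, 22, 21, 20, 12}
insert 35 → {35, 26, 22, 21, 20, 12}
insert 10 → {35, 26, 22, 21, 20, 12, 10}
treat next patient → 35; now {26, 22, 21, 20, 12, 10}
treat next patient → 26; now {22, 21, 20, 12, 10}
treat next patient → 22; now {21, 20, 12, 10}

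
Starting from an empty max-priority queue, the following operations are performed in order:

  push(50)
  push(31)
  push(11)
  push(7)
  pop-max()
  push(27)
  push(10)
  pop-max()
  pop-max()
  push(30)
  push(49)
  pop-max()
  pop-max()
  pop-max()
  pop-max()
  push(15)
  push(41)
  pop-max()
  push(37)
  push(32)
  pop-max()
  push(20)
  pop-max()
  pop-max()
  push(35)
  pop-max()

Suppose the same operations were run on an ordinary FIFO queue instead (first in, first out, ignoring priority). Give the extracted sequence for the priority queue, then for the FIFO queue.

priority queue: 50, 31, 27, 49, 30, 11, 10, 41, 37, 32, 20, 35; FIFO queue: [50, 31, 11, 7, 27, 10, 30, 49, 15, 41, 37, 32]

insert 50 → {50}
insert 31 → {50, 31}
insert 11 → {50, 31, 11}
insert 7 → {50, 31, 11, 7}
pop-max → 50; now {31, 11, 7}
insert 27 → {31, 27, 11, 7}
insert 10 → {31, 27, 11, 10, 7}
pop-max → 31; now {27, 11, 10, 7}
pop-max → 27; now {11, 10, 7}
insert 30 → {30, 11, 10, 7}
insert 49 → {49, 30, 11, 10, 7}
pop-max → 49; now {30, 11, 10, 7}
pop-max → 30; now {11, 10, 7}
pop-max → 11; now {10, 7}
pop-max → 10; now {7}
insert 15 → {15, 7}
insert 41 → {41, 15, 7}
pop-max → 41; now {15, 7}
insert 37 → {37, 15, 7}
insert 32 → {37, 32, 15, 7}
pop-max → 37; now {32, 15, 7}
insert 20 → {32, 20, 15, 7}
pop-max → 32; now {20, 15, 7}
pop-max → 20; now {15, 7}
insert 35 → {35, 15, 7}
pop-max → 35; now {15, 7}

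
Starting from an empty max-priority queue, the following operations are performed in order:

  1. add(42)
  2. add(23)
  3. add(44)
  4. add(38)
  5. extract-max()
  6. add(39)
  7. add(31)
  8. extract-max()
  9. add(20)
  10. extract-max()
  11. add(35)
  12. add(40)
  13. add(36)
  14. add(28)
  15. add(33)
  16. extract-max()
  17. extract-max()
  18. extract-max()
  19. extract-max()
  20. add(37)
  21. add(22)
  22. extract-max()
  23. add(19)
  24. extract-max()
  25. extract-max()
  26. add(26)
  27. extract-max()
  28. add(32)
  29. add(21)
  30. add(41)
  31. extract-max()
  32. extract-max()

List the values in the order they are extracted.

[44, 42, 39, 40, 38, 36, 35, 37, 33, 31, 28, 41, 32]

insert 42 → {42}
insert 23 → {42, 23}
insert 44 → {44, 42, 23}
insert 38 → {44, 42, 38, 23}
extract-max → 44; now {42, 38, 23}
insert 39 → {42, 39, 38, 23}
insert 31 → {42, 39, 38, 31, 23}
extract-max → 42; now {39, 38, 31, 23}
insert 20 → {39, 38, 31, 23, 20}
extract-max → 39; now {38, 31, 23, 20}
insert 35 → {38, 35, 31, 23, 20}
insert 40 → {40, 38, 35, 31, 23, 20}
insert 36 → {40, 38, 36, 35, 31, 23, 20}
insert 28 → {40, 38, 36, 35, 31, 28, 23, 20}
insert 33 → {40, 38, 36, 35, 33, 31, 28, 23, 20}
extract-max → 40; now {38, 36, 35, 33, 31, 28, 23, 20}
extract-max → 38; now {36, 35, 33, 31, 28, 23, 20}
extract-max → 36; now {35, 33, 31, 28, 23, 20}
extract-max → 35; now {33, 31, 28, 23, 20}
insert 37 → {37, 33, 31, 28, 23, 20}
insert 22 → {37, 33, 31, 28, 23, 22, 20}
extract-max → 37; now {33, 31, 28, 23, 22, 20}
insert 19 → {33, 31, 28, 23, 22, 20, 19}
extract-max → 33; now {31, 28, 23, 22, 20, 19}
extract-max → 31; now {28, 23, 22, 20, 19}
insert 26 → {28, 26, 23, 22, 20, 19}
extract-max → 28; now {26, 23, 22, 20, 19}
insert 32 → {32, 26, 23, 22, 20, 19}
insert 21 → {32, 26, 23, 22, 21, 20, 19}
insert 41 → {41, 32, 26, 23, 22, 21, 20, 19}
extract-max → 41; now {32, 26, 23, 22, 21, 20, 19}
extract-max → 32; now {26, 23, 22, 21, 20, 19}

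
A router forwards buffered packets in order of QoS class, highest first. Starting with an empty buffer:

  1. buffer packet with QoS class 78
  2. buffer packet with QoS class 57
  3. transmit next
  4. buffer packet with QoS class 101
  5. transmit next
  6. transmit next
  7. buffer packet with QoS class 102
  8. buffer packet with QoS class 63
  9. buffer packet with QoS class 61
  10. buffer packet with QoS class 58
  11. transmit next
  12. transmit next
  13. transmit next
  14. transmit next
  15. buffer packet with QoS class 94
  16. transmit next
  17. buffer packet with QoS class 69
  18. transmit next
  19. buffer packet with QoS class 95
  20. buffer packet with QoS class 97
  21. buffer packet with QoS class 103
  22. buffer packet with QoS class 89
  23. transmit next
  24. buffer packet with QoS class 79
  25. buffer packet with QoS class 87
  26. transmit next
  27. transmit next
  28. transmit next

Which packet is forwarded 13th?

insert 78 → {78}
insert 57 → {78, 57}
transmit next → 78; now {57}
insert 101 → {101, 57}
transmit next → 101; now {57}
transmit next → 57; now {}
insert 102 → {102}
insert 63 → {102, 63}
insert 61 → {102, 63, 61}
insert 58 → {102, 63, 61, 58}
transmit next → 102; now {63, 61, 58}
transmit next → 63; now {61, 58}
transmit next → 61; now {58}
transmit next → 58; now {}
insert 94 → {94}
transmit next → 94; now {}
insert 69 → {69}
transmit next → 69; now {}
insert 95 → {95}
insert 97 → {97, 95}
insert 103 → {103, 97, 95}
insert 89 → {103, 97, 95, 89}
transmit next → 103; now {97, 95, 89}
insert 79 → {97, 95, 89, 79}
insert 87 → {97, 95, 89, 87, 79}
transmit next → 97; now {95, 89, 87, 79}
transmit next → 95; now {89, 87, 79}
transmit next → 89; now {87, 79}

89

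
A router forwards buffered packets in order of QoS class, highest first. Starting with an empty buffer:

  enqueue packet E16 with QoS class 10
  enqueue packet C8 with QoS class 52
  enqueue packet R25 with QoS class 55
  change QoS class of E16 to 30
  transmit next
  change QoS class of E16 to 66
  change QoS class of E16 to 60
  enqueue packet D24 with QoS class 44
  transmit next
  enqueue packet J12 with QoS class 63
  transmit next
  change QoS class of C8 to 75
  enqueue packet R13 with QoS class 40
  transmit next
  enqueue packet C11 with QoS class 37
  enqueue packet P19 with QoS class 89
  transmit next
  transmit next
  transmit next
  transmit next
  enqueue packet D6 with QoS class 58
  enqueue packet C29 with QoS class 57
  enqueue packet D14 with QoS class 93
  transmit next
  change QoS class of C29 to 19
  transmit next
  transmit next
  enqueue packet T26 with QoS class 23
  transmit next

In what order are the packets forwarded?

add E16 (QoS class 10) → {E16:10}
add C8 (QoS class 52) → {C8:52, E16:10}
add R25 (QoS class 55) → {R25:55, C8:52, E16:10}
update E16 to QoS class 30 → {R25:55, C8:52, E16:30}
transmit next → R25; now {C8:52, E16:30}
update E16 to QoS class 66 → {E16:66, C8:52}
update E16 to QoS class 60 → {E16:60, C8:52}
add D24 (QoS class 44) → {E16:60, C8:52, D24:44}
transmit next → E16; now {C8:52, D24:44}
add J12 (QoS class 63) → {J12:63, C8:52, D24:44}
transmit next → J12; now {C8:52, D24:44}
update C8 to QoS class 75 → {C8:75, D24:44}
add R13 (QoS class 40) → {C8:75, D24:44, R13:40}
transmit next → C8; now {D24:44, R13:40}
add C11 (QoS class 37) → {D24:44, R13:40, C11:37}
add P19 (QoS class 89) → {P19:89, D24:44, R13:40, C11:37}
transmit next → P19; now {D24:44, R13:40, C11:37}
transmit next → D24; now {R13:40, C11:37}
transmit next → R13; now {C11:37}
transmit next → C11; now {}
add D6 (QoS class 58) → {D6:58}
add C29 (QoS class 57) → {D6:58, C29:57}
add D14 (QoS class 93) → {D14:93, D6:58, C29:57}
transmit next → D14; now {D6:58, C29:57}
update C29 to QoS class 19 → {D6:58, C29:19}
transmit next → D6; now {C29:19}
transmit next → C29; now {}
add T26 (QoS class 23) → {T26:23}
transmit next → T26; now {}

[R25, E16, J12, C8, P19, D24, R13, C11, D14, D6, C29, T26]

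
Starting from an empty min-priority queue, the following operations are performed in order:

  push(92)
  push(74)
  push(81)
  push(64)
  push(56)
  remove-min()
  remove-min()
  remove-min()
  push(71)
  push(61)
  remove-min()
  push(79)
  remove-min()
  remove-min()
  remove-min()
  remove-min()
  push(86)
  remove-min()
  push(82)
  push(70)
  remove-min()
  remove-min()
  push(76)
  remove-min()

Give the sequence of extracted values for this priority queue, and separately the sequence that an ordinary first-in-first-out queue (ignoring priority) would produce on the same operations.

priority queue: 56, 64, 74, 61, 71, 79, 81, 92, 86, 70, 82, 76; FIFO queue: 92, 74, 81, 64, 56, 71, 61, 79, 86, 82, 70, 76

insert 92 → {92}
insert 74 → {74, 92}
insert 81 → {74, 81, 92}
insert 64 → {64, 74, 81, 92}
insert 56 → {56, 64, 74, 81, 92}
remove-min → 56; now {64, 74, 81, 92}
remove-min → 64; now {74, 81, 92}
remove-min → 74; now {81, 92}
insert 71 → {71, 81, 92}
insert 61 → {61, 71, 81, 92}
remove-min → 61; now {71, 81, 92}
insert 79 → {71, 79, 81, 92}
remove-min → 71; now {79, 81, 92}
remove-min → 79; now {81, 92}
remove-min → 81; now {92}
remove-min → 92; now {}
insert 86 → {86}
remove-min → 86; now {}
insert 82 → {82}
insert 70 → {70, 82}
remove-min → 70; now {82}
remove-min → 82; now {}
insert 76 → {76}
remove-min → 76; now {}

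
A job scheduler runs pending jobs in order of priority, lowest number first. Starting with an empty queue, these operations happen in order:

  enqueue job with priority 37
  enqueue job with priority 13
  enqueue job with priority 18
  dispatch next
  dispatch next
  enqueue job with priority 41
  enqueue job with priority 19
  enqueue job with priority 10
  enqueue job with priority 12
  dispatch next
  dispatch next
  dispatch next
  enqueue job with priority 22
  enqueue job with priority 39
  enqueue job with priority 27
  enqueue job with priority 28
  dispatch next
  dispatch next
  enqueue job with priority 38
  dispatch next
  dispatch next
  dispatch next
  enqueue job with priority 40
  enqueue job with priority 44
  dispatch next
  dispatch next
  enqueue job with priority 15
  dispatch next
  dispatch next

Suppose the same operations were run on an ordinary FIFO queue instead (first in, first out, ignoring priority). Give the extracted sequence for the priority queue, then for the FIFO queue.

priority queue: [13, 18, 10, 12, 19, 22, 27, 28, 37, 38, 39, 40, 15, 41]; FIFO queue: [37, 13, 18, 41, 19, 10, 12, 22, 39, 27, 28, 38, 40, 44]

insert 37 → {37}
insert 13 → {13, 37}
insert 18 → {13, 18, 37}
dispatch next → 13; now {18, 37}
dispatch next → 18; now {37}
insert 41 → {37, 41}
insert 19 → {19, 37, 41}
insert 10 → {10, 19, 37, 41}
insert 12 → {10, 12, 19, 37, 41}
dispatch next → 10; now {12, 19, 37, 41}
dispatch next → 12; now {19, 37, 41}
dispatch next → 19; now {37, 41}
insert 22 → {22, 37, 41}
insert 39 → {22, 37, 39, 41}
insert 27 → {22, 27, 37, 39, 41}
insert 28 → {22, 27, 28, 37, 39, 41}
dispatch next → 22; now {27, 28, 37, 39, 41}
dispatch next → 27; now {28, 37, 39, 41}
insert 38 → {28, 37, 38, 39, 41}
dispatch next → 28; now {37, 38, 39, 41}
dispatch next → 37; now {38, 39, 41}
dispatch next → 38; now {39, 41}
insert 40 → {39, 40, 41}
insert 44 → {39, 40, 41, 44}
dispatch next → 39; now {40, 41, 44}
dispatch next → 40; now {41, 44}
insert 15 → {15, 41, 44}
dispatch next → 15; now {41, 44}
dispatch next → 41; now {44}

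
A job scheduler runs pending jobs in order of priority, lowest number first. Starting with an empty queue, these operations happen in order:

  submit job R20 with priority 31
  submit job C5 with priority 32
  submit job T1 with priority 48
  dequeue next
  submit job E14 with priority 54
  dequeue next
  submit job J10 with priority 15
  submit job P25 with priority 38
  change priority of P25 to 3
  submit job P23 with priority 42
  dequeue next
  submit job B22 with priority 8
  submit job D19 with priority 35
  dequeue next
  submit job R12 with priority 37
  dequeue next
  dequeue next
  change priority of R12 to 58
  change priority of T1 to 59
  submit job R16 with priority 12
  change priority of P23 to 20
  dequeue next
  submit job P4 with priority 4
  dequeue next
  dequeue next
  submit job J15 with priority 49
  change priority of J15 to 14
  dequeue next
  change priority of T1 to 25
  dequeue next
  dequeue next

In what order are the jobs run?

R20, C5, P25, B22, J10, D19, R16, P4, P23, J15, T1, E14

add R20 (priority 31) → {R20:31}
add C5 (priority 32) → {R20:31, C5:32}
add T1 (priority 48) → {R20:31, C5:32, T1:48}
dequeue next → R20; now {C5:32, T1:48}
add E14 (priority 54) → {C5:32, T1:48, E14:54}
dequeue next → C5; now {T1:48, E14:54}
add J10 (priority 15) → {J10:15, T1:48, E14:54}
add P25 (priority 38) → {J10:15, P25:38, T1:48, E14:54}
update P25 to priority 3 → {P25:3, J10:15, T1:48, E14:54}
add P23 (priority 42) → {P25:3, J10:15, P23:42, T1:48, E14:54}
dequeue next → P25; now {J10:15, P23:42, T1:48, E14:54}
add B22 (priority 8) → {B22:8, J10:15, P23:42, T1:48, E14:54}
add D19 (priority 35) → {B22:8, J10:15, D19:35, P23:42, T1:48, E14:54}
dequeue next → B22; now {J10:15, D19:35, P23:42, T1:48, E14:54}
add R12 (priority 37) → {J10:15, D19:35, R12:37, P23:42, T1:48, E14:54}
dequeue next → J10; now {D19:35, R12:37, P23:42, T1:48, E14:54}
dequeue next → D19; now {R12:37, P23:42, T1:48, E14:54}
update R12 to priority 58 → {P23:42, T1:48, E14:54, R12:58}
update T1 to priority 59 → {P23:42, E14:54, R12:58, T1:59}
add R16 (priority 12) → {R16:12, P23:42, E14:54, R12:58, T1:59}
update P23 to priority 20 → {R16:12, P23:20, E14:54, R12:58, T1:59}
dequeue next → R16; now {P23:20, E14:54, R12:58, T1:59}
add P4 (priority 4) → {P4:4, P23:20, E14:54, R12:58, T1:59}
dequeue next → P4; now {P23:20, E14:54, R12:58, T1:59}
dequeue next → P23; now {E14:54, R12:58, T1:59}
add J15 (priority 49) → {J15:49, E14:54, R12:58, T1:59}
update J15 to priority 14 → {J15:14, E14:54, R12:58, T1:59}
dequeue next → J15; now {E14:54, R12:58, T1:59}
update T1 to priority 25 → {T1:25, E14:54, R12:58}
dequeue next → T1; now {E14:54, R12:58}
dequeue next → E14; now {R12:58}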